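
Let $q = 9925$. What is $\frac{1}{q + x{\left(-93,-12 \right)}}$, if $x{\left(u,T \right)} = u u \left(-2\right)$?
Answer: $- \frac{1}{7373} \approx -0.00013563$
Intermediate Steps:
$x{\left(u,T \right)} = - 2 u^{2}$ ($x{\left(u,T \right)} = u^{2} \left(-2\right) = - 2 u^{2}$)
$\frac{1}{q + x{\left(-93,-12 \right)}} = \frac{1}{9925 - 2 \left(-93\right)^{2}} = \frac{1}{9925 - 17298} = \frac{1}{-7373} = - \frac{1}{7373}$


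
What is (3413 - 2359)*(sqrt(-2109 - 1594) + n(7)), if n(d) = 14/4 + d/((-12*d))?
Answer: 21607/6 + 24242*I*sqrt(7) ≈ 3601.2 + 64138.0*I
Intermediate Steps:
n(d) = 41/12 (n(d) = 14*(1/4) + d*(-1/(12*d)) = 7/2 - 1/12 = 41/12)
(3413 - 2359)*(sqrt(-2109 - 1594) + n(7)) = (3413 - 2359)*(sqrt(-2109 - 1594) + 41/12) = 1054*(sqrt(-3703) + 41/12) = 1054*(23*I*sqrt(7) + 41/12) = 1054*(41/12 + 23*I*sqrt(7)) = 21607/6 + 24242*I*sqrt(7)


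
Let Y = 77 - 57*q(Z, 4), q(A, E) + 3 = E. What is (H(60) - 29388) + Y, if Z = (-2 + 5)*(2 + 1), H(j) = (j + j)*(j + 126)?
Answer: -7048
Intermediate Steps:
H(j) = 2*j*(126 + j) (H(j) = (2*j)*(126 + j) = 2*j*(126 + j))
Z = 9 (Z = 3*3 = 9)
q(A, E) = -3 + E
Y = 20 (Y = 77 - 57*(-3 + 4) = 77 - 57*1 = 77 - 57 = 20)
(H(60) - 29388) + Y = (2*60*(126 + 60) - 29388) + 20 = (2*60*186 - 29388) + 20 = (22320 - 29388) + 20 = -7068 + 20 = -7048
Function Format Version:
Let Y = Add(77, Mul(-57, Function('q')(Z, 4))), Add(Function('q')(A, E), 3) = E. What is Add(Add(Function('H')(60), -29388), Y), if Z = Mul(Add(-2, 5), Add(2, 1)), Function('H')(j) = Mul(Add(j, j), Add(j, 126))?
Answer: -7048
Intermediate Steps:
Function('H')(j) = Mul(2, j, Add(126, j)) (Function('H')(j) = Mul(Mul(2, j), Add(126, j)) = Mul(2, j, Add(126, j)))
Z = 9 (Z = Mul(3, 3) = 9)
Function('q')(A, E) = Add(-3, E)
Y = 20 (Y = Add(77, Mul(-57, Add(-3, 4))) = Add(77, Mul(-57, 1)) = Add(77, -57) = 20)
Add(Add(Function('H')(60), -29388), Y) = Add(Add(Mul(2, 60, Add(126, 60)), -29388), 20) = Add(Add(Mul(2, 60, 186), -29388), 20) = Add(Add(22320, -29388), 20) = Add(-7068, 20) = -7048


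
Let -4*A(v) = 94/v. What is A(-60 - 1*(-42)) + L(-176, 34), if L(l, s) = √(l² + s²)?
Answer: 47/36 + 2*√8033 ≈ 180.56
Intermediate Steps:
A(v) = -47/(2*v)
A(-60 - 1*(-42)) + L(-176, 34) = -47/(2*(-60 - 1*(-42))) + √((-176)² + 34²) = -47/(2*(-60 + 42)) + √(30976 + 1156) = -47/2/(-18) + √32132 = -47/2*(-1/18) + 2*√8033 = 47/36 + 2*√8033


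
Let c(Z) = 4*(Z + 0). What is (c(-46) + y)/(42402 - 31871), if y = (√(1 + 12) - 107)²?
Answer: 11278/10531 - 214*√13/10531 ≈ 0.99767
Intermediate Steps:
y = (-107 + √13)² (y = (√13 - 107)² = (-107 + √13)² ≈ 10690.)
c(Z) = 4*Z
(c(-46) + y)/(42402 - 31871) = (4*(-46) + (107 - √13)²)/(42402 - 31871) = (-184 + (107 - √13)²)/10531 = (-184 + (107 - √13)²)*(1/10531) = -184/10531 + (107 - √13)²/10531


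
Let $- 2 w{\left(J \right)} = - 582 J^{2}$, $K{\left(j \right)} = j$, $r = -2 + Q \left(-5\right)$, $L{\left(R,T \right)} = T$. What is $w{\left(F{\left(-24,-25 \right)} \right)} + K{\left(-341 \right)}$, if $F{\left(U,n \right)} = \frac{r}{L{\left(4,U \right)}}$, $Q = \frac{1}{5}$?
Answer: $- \frac{21533}{64} \approx -336.45$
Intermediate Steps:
$Q = \frac{1}{5} \approx 0.2$
$r = -3$ ($r = -2 + \frac{1}{5} \left(-5\right) = -2 - 1 = -3$)
$F{\left(U,n \right)} = - \frac{3}{U}$
$w{\left(J \right)} = 291 J^{2}$ ($w{\left(J \right)} = - \frac{\left(-582\right) J^{2}}{2} = 291 J^{2}$)
$w{\left(F{\left(-24,-25 \right)} \right)} + K{\left(-341 \right)} = 291 \left(- \frac{3}{-24}\right)^{2} - 341 = 291 \left(\left(-3\right) \left(- \frac{1}{24}\right)\right)^{2} - 341 = \frac{291}{64} - 341 = - \frac{21533}{64}$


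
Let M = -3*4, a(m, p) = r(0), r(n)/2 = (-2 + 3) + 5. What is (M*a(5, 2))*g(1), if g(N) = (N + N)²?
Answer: -576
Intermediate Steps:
r(n) = 12 (r(n) = 2*((-2 + 3) + 5) = 2*(1 + 5) = 2*6 = 12)
a(m, p) = 12
M = -12
g(N) = 4*N² (g(N) = (2*N)² = 4*N²)
(M*a(5, 2))*g(1) = (-12*12)*(4*1²) = -576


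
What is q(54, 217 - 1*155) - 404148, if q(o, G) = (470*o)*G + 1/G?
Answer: 72503545/62 ≈ 1.1694e+6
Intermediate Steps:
q(o, G) = 1/G + 470*G*o (q(o, G) = 470*G*o + 1/G = 1/G + 470*G*o)
q(54, 217 - 1*155) - 404148 = (1/(217 - 1*155) + 470*(217 - 1*155)*54) - 404148 = (1/(217 - 155) + 470*(217 - 155)*54) - 404148 = (1/62 + 470*62*54) - 404148 = (1/62 + 1573560) - 404148 = 97560721/62 - 404148 = 72503545/62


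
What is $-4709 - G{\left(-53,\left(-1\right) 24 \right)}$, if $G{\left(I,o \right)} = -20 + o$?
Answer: $-4665$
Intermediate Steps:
$-4709 - G{\left(-53,\left(-1\right) 24 \right)} = -4709 - \left(-20 - 24\right) = -4709 - -44 = -4709 + 44 = -4665$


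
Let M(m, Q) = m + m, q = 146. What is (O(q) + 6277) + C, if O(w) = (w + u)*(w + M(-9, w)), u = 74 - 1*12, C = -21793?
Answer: 11108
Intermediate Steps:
M(m, Q) = 2*m
u = 62 (u = 74 - 12 = 62)
O(w) = (-18 + w)*(62 + w) (O(w) = (w + 62)*(w + 2*(-9)) = (62 + w)*(w - 18) = (62 + w)*(-18 + w) = (-18 + w)*(62 + w))
(O(q) + 6277) + C = ((-1116 + 146² + 44*146) + 6277) - 21793 = ((-1116 + 21316 + 6424) + 6277) - 21793 = (26624 + 6277) - 21793 = 32901 - 21793 = 11108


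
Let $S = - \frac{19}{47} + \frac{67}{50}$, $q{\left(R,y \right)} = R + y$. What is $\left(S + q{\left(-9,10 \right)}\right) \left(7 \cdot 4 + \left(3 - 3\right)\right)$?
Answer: $\frac{63686}{1175} \approx 54.201$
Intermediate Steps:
$S = \frac{2199}{2350}$ ($S = \left(-19\right) \frac{1}{47} + 67 \cdot \frac{1}{50} = - \frac{19}{47} + \frac{67}{50} = \frac{2199}{2350} \approx 0.93574$)
$\left(S + q{\left(-9,10 \right)}\right) \left(7 \cdot 4 + \left(3 - 3\right)\right) = \left(\frac{2199}{2350} + \left(-9 + 10\right)\right) \left(7 \cdot 4 + \left(3 - 3\right)\right) = \left(\frac{2199}{2350} + 1\right) \left(28 + 0\right) = \frac{4549}{2350} \cdot 28 = \frac{63686}{1175}$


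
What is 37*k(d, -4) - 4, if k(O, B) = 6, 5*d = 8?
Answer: 218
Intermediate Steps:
d = 8/5 (d = (⅕)*8 = 8/5 ≈ 1.6000)
37*k(d, -4) - 4 = 37*6 - 4 = 222 - 4 = 218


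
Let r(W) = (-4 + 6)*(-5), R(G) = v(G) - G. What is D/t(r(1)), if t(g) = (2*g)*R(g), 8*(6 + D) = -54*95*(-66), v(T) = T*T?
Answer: -84633/4400 ≈ -19.235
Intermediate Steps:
v(T) = T²
R(G) = G² - G
r(W) = -10 (r(W) = 2*(-5) = -10)
D = 84633/2 (D = -6 + (-54*95*(-66))/8 = -6 + (-5130*(-66))/8 = -6 + (⅛)*338580 = -6 + 84645/2 = 84633/2 ≈ 42317.)
t(g) = 2*g²*(-1 + g) (t(g) = (2*g)*(g*(-1 + g)) = 2*g²*(-1 + g))
D/t(r(1)) = 84633/(2*((2*(-10)²*(-1 - 10)))) = 84633/(2*((2*100*(-11)))) = (84633/2)/(-2200) = (84633/2)*(-1/2200) = -84633/4400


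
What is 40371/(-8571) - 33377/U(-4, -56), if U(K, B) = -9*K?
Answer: -95842541/102852 ≈ -931.85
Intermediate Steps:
40371/(-8571) - 33377/U(-4, -56) = 40371/(-8571) - 33377/((-9*(-4))) = 40371*(-1/8571) - 33377/36 = -13457/2857 - 33377*1/36 = -13457/2857 - 33377/36 = -95842541/102852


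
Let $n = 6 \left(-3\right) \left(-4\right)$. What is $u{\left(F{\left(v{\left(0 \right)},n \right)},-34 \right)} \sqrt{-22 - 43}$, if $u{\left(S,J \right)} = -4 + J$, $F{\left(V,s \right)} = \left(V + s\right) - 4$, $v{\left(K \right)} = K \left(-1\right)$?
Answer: $- 38 i \sqrt{65} \approx - 306.37 i$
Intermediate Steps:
$v{\left(K \right)} = - K$
$n = 72$ ($n = \left(-18\right) \left(-4\right) = 72$)
$F{\left(V,s \right)} = -4 + V + s$
$u{\left(F{\left(v{\left(0 \right)},n \right)},-34 \right)} \sqrt{-22 - 43} = \left(-4 - 34\right) \sqrt{-22 - 43} = - 38 \sqrt{-65} = - 38 i \sqrt{65}$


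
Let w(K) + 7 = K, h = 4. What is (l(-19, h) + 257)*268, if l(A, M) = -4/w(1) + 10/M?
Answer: 209174/3 ≈ 69725.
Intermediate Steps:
w(K) = -7 + K
l(A, M) = 2/3 + 10/M (l(A, M) = -4/(-7 + 1) + 10/M = -4/(-6) + 10/M = -4*(-1/6) + 10/M = 2/3 + 10/M)
(l(-19, h) + 257)*268 = ((2/3 + 10/4) + 257)*268 = ((2/3 + 10*(1/4)) + 257)*268 = ((2/3 + 5/2) + 257)*268 = (19/6 + 257)*268 = (1561/6)*268 = 209174/3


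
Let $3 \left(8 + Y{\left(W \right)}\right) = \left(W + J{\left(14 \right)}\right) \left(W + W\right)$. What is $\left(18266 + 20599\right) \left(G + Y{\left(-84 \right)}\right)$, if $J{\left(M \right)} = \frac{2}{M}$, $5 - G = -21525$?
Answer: $1018962570$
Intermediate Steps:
$G = 21530$ ($G = 5 - -21525 = 5 + 21525 = 21530$)
$Y{\left(W \right)} = -8 + \frac{2 W \left(\frac{1}{7} + W\right)}{3}$ ($Y{\left(W \right)} = -8 + \frac{\left(W + \frac{2}{14}\right) \left(W + W\right)}{3} = -8 + \frac{\left(W + 2 \cdot \frac{1}{14}\right) 2 W}{3} = -8 + \frac{\left(W + \frac{1}{7}\right) 2 W}{3} = -8 + \frac{\left(\frac{1}{7} + W\right) 2 W}{3} = -8 + \frac{2 W \left(\frac{1}{7} + W\right)}{3}$)
$\left(18266 + 20599\right) \left(G + Y{\left(-84 \right)}\right) = \left(18266 + 20599\right) \left(21530 + \left(-8 + \frac{2 \left(-84\right)^{2}}{3} + \frac{2}{21} \left(-84\right)\right)\right) = 38865 \left(21530 - -4688\right) = 38865 \left(21530 + 4688\right) = 38865 \cdot 26218 = 1018962570$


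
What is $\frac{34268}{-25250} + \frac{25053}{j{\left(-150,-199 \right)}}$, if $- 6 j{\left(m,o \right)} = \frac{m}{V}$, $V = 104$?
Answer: $\frac{1315766426}{12625} \approx 1.0422 \cdot 10^{5}$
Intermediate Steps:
$j{\left(m,o \right)} = - \frac{m}{624}$ ($j{\left(m,o \right)} = - \frac{m \frac{1}{104}}{6} = - \frac{\frac{1}{104} m}{6} = - \frac{m}{624}$)
$\frac{34268}{-25250} + \frac{25053}{j{\left(-150,-199 \right)}} = \frac{34268}{-25250} + \frac{25053}{\left(- \frac{1}{624}\right) \left(-150\right)} = 34268 \left(- \frac{1}{25250}\right) + \frac{25053}{\frac{25}{104}} = - \frac{17134}{12625} + 25053 \cdot \frac{104}{25} = - \frac{17134}{12625} + \frac{2605512}{25} = \frac{1315766426}{12625}$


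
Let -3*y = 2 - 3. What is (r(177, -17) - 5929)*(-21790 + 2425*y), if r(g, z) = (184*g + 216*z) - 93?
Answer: -1439803930/3 ≈ -4.7993e+8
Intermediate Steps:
y = ⅓ (y = -(2 - 3)/3 = -⅓*(-1) = ⅓ ≈ 0.33333)
r(g, z) = -93 + 184*g + 216*z
(r(177, -17) - 5929)*(-21790 + 2425*y) = ((-93 + 184*177 + 216*(-17)) - 5929)*(-21790 + 2425*(⅓)) = ((-93 + 32568 - 3672) - 5929)*(-21790 + 2425/3) = (28803 - 5929)*(-62945/3) = 22874*(-62945/3) = -1439803930/3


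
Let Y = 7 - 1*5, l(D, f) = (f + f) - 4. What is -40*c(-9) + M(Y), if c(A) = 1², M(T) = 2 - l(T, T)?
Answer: -38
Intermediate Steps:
l(D, f) = -4 + 2*f (l(D, f) = 2*f - 4 = -4 + 2*f)
Y = 2 (Y = 7 - 5 = 2)
M(T) = 6 - 2*T (M(T) = 2 - (-4 + 2*T) = 2 + (4 - 2*T) = 6 - 2*T)
c(A) = 1
-40*c(-9) + M(Y) = -40*1 + (6 - 2*2) = -40 + (6 - 4) = -40 + 2 = -38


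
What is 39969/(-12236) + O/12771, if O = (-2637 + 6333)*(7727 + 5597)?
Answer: 18244167965/4735332 ≈ 3852.8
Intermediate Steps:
O = 49245504 (O = 3696*13324 = 49245504)
39969/(-12236) + O/12771 = 39969/(-12236) + 49245504/12771 = 39969*(-1/12236) + 49245504*(1/12771) = -39969/12236 + 1492288/387 = 18244167965/4735332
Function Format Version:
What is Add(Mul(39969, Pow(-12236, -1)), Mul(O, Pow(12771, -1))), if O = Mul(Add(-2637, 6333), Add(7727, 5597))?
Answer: Rational(18244167965, 4735332) ≈ 3852.8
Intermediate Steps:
O = 49245504 (O = Mul(3696, 13324) = 49245504)
Add(Mul(39969, Pow(-12236, -1)), Mul(O, Pow(12771, -1))) = Add(Mul(39969, Pow(-12236, -1)), Mul(49245504, Pow(12771, -1))) = Add(Mul(39969, Rational(-1, 12236)), Mul(49245504, Rational(1, 12771))) = Add(Rational(-39969, 12236), Rational(1492288, 387)) = Rational(18244167965, 4735332)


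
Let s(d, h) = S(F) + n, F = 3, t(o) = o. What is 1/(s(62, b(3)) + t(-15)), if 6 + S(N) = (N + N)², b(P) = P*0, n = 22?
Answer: 1/37 ≈ 0.027027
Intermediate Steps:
b(P) = 0
S(N) = -6 + 4*N² (S(N) = -6 + (N + N)² = -6 + (2*N)² = -6 + 4*N²)
s(d, h) = 52 (s(d, h) = (-6 + 4*3²) + 22 = (-6 + 4*9) + 22 = (-6 + 36) + 22 = 30 + 22 = 52)
1/(s(62, b(3)) + t(-15)) = 1/(52 - 15) = 1/37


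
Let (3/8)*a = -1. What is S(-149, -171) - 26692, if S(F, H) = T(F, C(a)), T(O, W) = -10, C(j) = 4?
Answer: -26702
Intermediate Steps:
a = -8/3 (a = (8/3)*(-1) = -8/3 ≈ -2.6667)
S(F, H) = -10
S(-149, -171) - 26692 = -10 - 26692 = -26702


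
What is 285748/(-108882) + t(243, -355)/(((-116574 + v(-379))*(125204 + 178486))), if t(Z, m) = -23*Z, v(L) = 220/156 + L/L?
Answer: -65753631080826103/25054899037009560 ≈ -2.6244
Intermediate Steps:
v(L) = 94/39 (v(L) = 220*(1/156) + 1 = 55/39 + 1 = 94/39)
285748/(-108882) + t(243, -355)/(((-116574 + v(-379))*(125204 + 178486))) = 285748/(-108882) + (-23*243)/(((-116574 + 94/39)*(125204 + 178486))) = 285748*(-1/108882) - 5589/((-4546292/39*303690)) = -142874/54441 - 5589/(-460221139160/13) = -142874/54441 - 5589*(-13/460221139160) = -142874/54441 + 72657/460221139160 = -65753631080826103/25054899037009560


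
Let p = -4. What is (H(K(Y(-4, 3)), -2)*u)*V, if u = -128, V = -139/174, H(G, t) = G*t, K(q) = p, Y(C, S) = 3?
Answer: 71168/87 ≈ 818.02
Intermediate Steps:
K(q) = -4
V = -139/174 (V = -139*1/174 = -139/174 ≈ -0.79885)
(H(K(Y(-4, 3)), -2)*u)*V = (-4*(-2)*(-128))*(-139/174) = (8*(-128))*(-139/174) = -1024*(-139/174) = 71168/87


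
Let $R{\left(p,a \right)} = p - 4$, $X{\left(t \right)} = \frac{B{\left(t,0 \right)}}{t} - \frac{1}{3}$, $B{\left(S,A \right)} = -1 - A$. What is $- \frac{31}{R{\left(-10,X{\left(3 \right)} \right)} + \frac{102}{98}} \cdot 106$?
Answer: $\frac{161014}{635} \approx 253.57$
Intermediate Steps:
$X{\left(t \right)} = - \frac{1}{3} - \frac{1}{t}$ ($X{\left(t \right)} = \frac{-1 - 0}{t} - \frac{1}{3} = \frac{-1 + 0}{t} - \frac{1}{3} = - \frac{1}{t} - \frac{1}{3} = - \frac{1}{3} - \frac{1}{t}$)
$R{\left(p,a \right)} = -4 + p$
$- \frac{31}{R{\left(-10,X{\left(3 \right)} \right)} + \frac{102}{98}} \cdot 106 = - \frac{31}{\left(-4 - 10\right) + \frac{102}{98}} \cdot 106 = - \frac{31}{-14 + 102 \cdot \frac{1}{98}} \cdot 106 = - \frac{31}{-14 + \frac{51}{49}} \cdot 106 = - \frac{31}{- \frac{635}{49}} \cdot 106 = \left(-31\right) \left(- \frac{49}{635}\right) 106 = \frac{1519}{635} \cdot 106 = \frac{161014}{635}$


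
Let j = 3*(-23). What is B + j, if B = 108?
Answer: 39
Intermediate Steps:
j = -69
B + j = 108 - 69 = 39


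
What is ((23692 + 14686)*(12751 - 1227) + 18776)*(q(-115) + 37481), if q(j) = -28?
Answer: 16564969318144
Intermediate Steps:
((23692 + 14686)*(12751 - 1227) + 18776)*(q(-115) + 37481) = ((23692 + 14686)*(12751 - 1227) + 18776)*(-28 + 37481) = (38378*11524 + 18776)*37453 = (442268072 + 18776)*37453 = 442286848*37453 = 16564969318144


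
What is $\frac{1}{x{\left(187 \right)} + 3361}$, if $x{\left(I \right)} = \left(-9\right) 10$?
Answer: $\frac{1}{3271} \approx 0.00030572$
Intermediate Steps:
$x{\left(I \right)} = -90$
$\frac{1}{x{\left(187 \right)} + 3361} = \frac{1}{-90 + 3361} = \frac{1}{3271}$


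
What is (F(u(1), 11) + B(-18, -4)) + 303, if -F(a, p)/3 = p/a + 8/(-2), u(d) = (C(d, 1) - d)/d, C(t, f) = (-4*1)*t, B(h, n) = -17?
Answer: 1523/5 ≈ 304.60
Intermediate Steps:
C(t, f) = -4*t
u(d) = -5 (u(d) = (-4*d - d)/d = (-5*d)/d = -5)
F(a, p) = 12 - 3*p/a (F(a, p) = -3*(p/a + 8/(-2)) = -3*(p/a + 8*(-1/2)) = -3*(p/a - 4) = -3*(-4 + p/a) = 12 - 3*p/a)
(F(u(1), 11) + B(-18, -4)) + 303 = ((12 - 3*11/(-5)) - 17) + 303 = ((12 - 3*11*(-1/5)) - 17) + 303 = ((12 + 33/5) - 17) + 303 = (93/5 - 17) + 303 = 8/5 + 303 = 1523/5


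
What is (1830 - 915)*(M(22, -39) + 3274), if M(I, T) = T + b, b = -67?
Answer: 2898720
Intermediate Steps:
M(I, T) = -67 + T (M(I, T) = T - 67 = -67 + T)
(1830 - 915)*(M(22, -39) + 3274) = (1830 - 915)*((-67 - 39) + 3274) = 915*(-106 + 3274) = 915*3168 = 2898720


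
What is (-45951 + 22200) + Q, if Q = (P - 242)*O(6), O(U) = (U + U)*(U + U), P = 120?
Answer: -41319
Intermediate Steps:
O(U) = 4*U² (O(U) = (2*U)*(2*U) = 4*U²)
Q = -17568 (Q = (120 - 242)*(4*6²) = -488*36 = -122*144 = -17568)
(-45951 + 22200) + Q = (-45951 + 22200) - 17568 = -23751 - 17568 = -41319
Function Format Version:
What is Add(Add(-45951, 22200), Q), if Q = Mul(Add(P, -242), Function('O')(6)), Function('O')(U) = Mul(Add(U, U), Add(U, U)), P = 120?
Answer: -41319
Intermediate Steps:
Function('O')(U) = Mul(4, Pow(U, 2)) (Function('O')(U) = Mul(Mul(2, U), Mul(2, U)) = Mul(4, Pow(U, 2)))
Q = -17568 (Q = Mul(Add(120, -242), Mul(4, Pow(6, 2))) = Mul(-122, Mul(4, 36)) = Mul(-122, 144) = -17568)
Add(Add(-45951, 22200), Q) = Add(Add(-45951, 22200), -17568) = Add(-23751, -17568) = -41319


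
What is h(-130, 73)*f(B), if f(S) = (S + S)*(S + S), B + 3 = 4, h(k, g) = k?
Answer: -520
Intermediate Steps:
B = 1 (B = -3 + 4 = 1)
f(S) = 4*S² (f(S) = (2*S)*(2*S) = 4*S²)
h(-130, 73)*f(B) = -520*1² = -520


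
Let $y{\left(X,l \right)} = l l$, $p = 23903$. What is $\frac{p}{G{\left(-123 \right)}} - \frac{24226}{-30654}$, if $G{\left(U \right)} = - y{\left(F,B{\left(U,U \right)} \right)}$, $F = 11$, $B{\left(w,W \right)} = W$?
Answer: $- \frac{496216}{628407} \approx -0.78964$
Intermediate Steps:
$y{\left(X,l \right)} = l^{2}$
$G{\left(U \right)} = - U^{2}$
$\frac{p}{G{\left(-123 \right)}} - \frac{24226}{-30654} = \frac{23903}{\left(-1\right) \left(-123\right)^{2}} - \frac{24226}{-30654} = \frac{23903}{\left(-1\right) 15129} - - \frac{12113}{15327} = \frac{23903}{-15129} + \frac{12113}{15327} = 23903 \left(- \frac{1}{15129}\right) + \frac{12113}{15327} = - \frac{583}{369} + \frac{12113}{15327} = - \frac{496216}{628407}$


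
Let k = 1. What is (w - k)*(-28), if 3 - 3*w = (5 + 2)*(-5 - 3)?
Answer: -1568/3 ≈ -522.67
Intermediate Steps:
w = 59/3 (w = 1 - (5 + 2)*(-5 - 3)/3 = 1 - 7*(-8)/3 = 1 - 1/3*(-56) = 1 + 56/3 = 59/3 ≈ 19.667)
(w - k)*(-28) = (59/3 - 1*1)*(-28) = (59/3 - 1)*(-28) = (56/3)*(-28) = -1568/3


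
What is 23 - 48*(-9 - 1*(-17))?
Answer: -361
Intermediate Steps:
23 - 48*(-9 - 1*(-17)) = 23 - 48*(-9 + 17) = 23 - 48*8 = 23 - 384 = -361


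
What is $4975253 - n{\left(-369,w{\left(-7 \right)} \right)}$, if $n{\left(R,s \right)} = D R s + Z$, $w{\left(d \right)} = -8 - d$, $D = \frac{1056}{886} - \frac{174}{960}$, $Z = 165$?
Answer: $\frac{352607804863}{70880} \approx 4.9747 \cdot 10^{6}$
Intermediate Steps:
$D = \frac{71633}{70880}$ ($D = 1056 \cdot \frac{1}{886} - \frac{29}{160} = \frac{528}{443} - \frac{29}{160} = \frac{71633}{70880} \approx 1.0106$)
$n{\left(R,s \right)} = 165 + \frac{71633 R s}{70880}$ ($n{\left(R,s \right)} = \frac{71633 R}{70880} s + 165 = \frac{71633 R s}{70880} + 165 = 165 + \frac{71633 R s}{70880}$)
$4975253 - n{\left(-369,w{\left(-7 \right)} \right)} = 4975253 - \left(165 + \frac{71633}{70880} \left(-369\right) \left(-8 - -7\right)\right) = 4975253 - \left(165 + \frac{71633}{70880} \left(-369\right) \left(-8 + 7\right)\right) = 4975253 - \left(165 + \frac{71633}{70880} \left(-369\right) \left(-1\right)\right) = 4975253 - \left(165 + \frac{26432577}{70880}\right) = 4975253 - \frac{38127777}{70880} = \frac{352607804863}{70880}$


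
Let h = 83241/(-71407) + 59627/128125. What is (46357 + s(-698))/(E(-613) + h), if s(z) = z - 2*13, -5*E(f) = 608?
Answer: -417497315221875/1118928527936 ≈ -373.12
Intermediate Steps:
E(f) = -608/5 (E(f) = -⅕*608 = -608/5)
s(z) = -26 + z (s(z) = z - 26 = -26 + z)
h = -6407467936/9149021875 (h = 83241*(-1/71407) + 59627*(1/128125) = -83241/71407 + 59627/128125 = -6407467936/9149021875 ≈ -0.70034)
(46357 + s(-698))/(E(-613) + h) = (46357 + (-26 - 698))/(-608/5 - 6407467936/9149021875) = (46357 - 724)/(-1118928527936/9149021875) = 45633*(-9149021875/1118928527936) = -417497315221875/1118928527936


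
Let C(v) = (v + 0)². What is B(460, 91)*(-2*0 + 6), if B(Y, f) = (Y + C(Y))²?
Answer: 269816661600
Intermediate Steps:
C(v) = v²
B(Y, f) = (Y + Y²)²
B(460, 91)*(-2*0 + 6) = (460²*(1 + 460)²)*(-2*0 + 6) = (211600*461²)*(0 + 6) = (211600*212521)*6 = 44969443600*6 = 269816661600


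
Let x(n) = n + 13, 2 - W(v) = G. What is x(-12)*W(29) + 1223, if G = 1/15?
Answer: 18374/15 ≈ 1224.9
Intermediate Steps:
G = 1/15 ≈ 0.066667
W(v) = 29/15 (W(v) = 2 - 1*1/15 = 2 - 1/15 = 29/15)
x(n) = 13 + n
x(-12)*W(29) + 1223 = (13 - 12)*(29/15) + 1223 = 1*(29/15) + 1223 = 29/15 + 1223 = 18374/15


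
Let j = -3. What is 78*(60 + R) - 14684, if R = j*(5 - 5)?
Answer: -10004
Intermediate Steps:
R = 0 (R = -3*(5 - 5) = -3*0 = 0)
78*(60 + R) - 14684 = 78*(60 + 0) - 14684 = 78*60 - 14684 = 4680 - 14684 = -10004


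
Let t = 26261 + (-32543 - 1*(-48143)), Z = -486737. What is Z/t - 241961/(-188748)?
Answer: -81741905855/7901180028 ≈ -10.346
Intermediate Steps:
t = 41861 (t = 26261 + (-32543 + 48143) = 26261 + 15600 = 41861)
Z/t - 241961/(-188748) = -486737/41861 - 241961/(-188748) = -486737*1/41861 - 241961*(-1/188748) = -486737/41861 + 241961/188748 = -81741905855/7901180028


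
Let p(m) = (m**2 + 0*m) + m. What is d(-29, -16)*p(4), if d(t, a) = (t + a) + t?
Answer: -1480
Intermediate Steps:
d(t, a) = a + 2*t (d(t, a) = (a + t) + t = a + 2*t)
p(m) = m + m**2 (p(m) = (m**2 + 0) + m = m**2 + m = m + m**2)
d(-29, -16)*p(4) = (-16 + 2*(-29))*(4*(1 + 4)) = (-16 - 58)*(4*5) = -74*20 = -1480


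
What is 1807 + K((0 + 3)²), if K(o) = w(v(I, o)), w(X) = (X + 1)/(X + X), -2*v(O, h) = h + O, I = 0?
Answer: 32533/18 ≈ 1807.4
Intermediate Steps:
v(O, h) = -O/2 - h/2 (v(O, h) = -(h + O)/2 = -(O + h)/2 = -O/2 - h/2)
w(X) = (1 + X)/(2*X) (w(X) = (1 + X)/((2*X)) = (1 + X)*(1/(2*X)) = (1 + X)/(2*X))
K(o) = -(1 - o/2)/o (K(o) = (1 + (-½*0 - o/2))/(2*(-½*0 - o/2)) = (1 + (0 - o/2))/(2*(0 - o/2)) = (1 - o/2)/(2*((-o/2))) = (-2/o)*(1 - o/2)/2 = -(1 - o/2)/o)
1807 + K((0 + 3)²) = 1807 + (-2 + (0 + 3)²)/(2*((0 + 3)²)) = 1807 + (-2 + 3²)/(2*(3²)) = 1807 + (½)*(-2 + 9)/9 = 1807 + (½)*(⅑)*7 = 1807 + 7/18 = 32533/18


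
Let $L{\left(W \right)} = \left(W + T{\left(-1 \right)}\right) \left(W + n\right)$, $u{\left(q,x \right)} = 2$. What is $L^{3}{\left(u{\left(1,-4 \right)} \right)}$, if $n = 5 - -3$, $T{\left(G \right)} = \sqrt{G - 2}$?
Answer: $-10000 + 9000 i \sqrt{3} \approx -10000.0 + 15588.0 i$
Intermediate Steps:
$T{\left(G \right)} = \sqrt{-2 + G}$
$n = 8$ ($n = 5 + 3 = 8$)
$L{\left(W \right)} = \left(8 + W\right) \left(W + i \sqrt{3}\right)$ ($L{\left(W \right)} = \left(W + \sqrt{-2 - 1}\right) \left(W + 8\right) = \left(W + \sqrt{-3}\right) \left(8 + W\right) = \left(W + i \sqrt{3}\right) \left(8 + W\right) = \left(8 + W\right) \left(W + i \sqrt{3}\right)$)
$L^{3}{\left(u{\left(1,-4 \right)} \right)} = \left(2^{2} + 8 \cdot 2 + 8 i \sqrt{3} + i 2 \sqrt{3}\right)^{3} = \left(4 + 16 + 8 i \sqrt{3} + 2 i \sqrt{3}\right)^{3} = \left(20 + 10 i \sqrt{3}\right)^{3}$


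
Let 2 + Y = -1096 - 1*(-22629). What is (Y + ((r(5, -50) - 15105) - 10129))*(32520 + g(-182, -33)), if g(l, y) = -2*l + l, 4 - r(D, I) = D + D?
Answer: -121291718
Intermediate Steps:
r(D, I) = 4 - 2*D (r(D, I) = 4 - (D + D) = 4 - 2*D)
Y = 21531 (Y = -2 + (-1096 - 1*(-22629)) = -2 + (-1096 + 22629) = -2 + 21533 = 21531)
g(l, y) = -l
(Y + ((r(5, -50) - 15105) - 10129))*(32520 + g(-182, -33)) = (21531 + (((4 - 2*5) - 15105) - 10129))*(32520 - 1*(-182)) = (21531 + (((4 - 10) - 15105) - 10129))*(32520 + 182) = (21531 + ((-6 - 15105) - 10129))*32702 = (21531 + (-15111 - 10129))*32702 = (21531 - 25240)*32702 = -3709*32702 = -121291718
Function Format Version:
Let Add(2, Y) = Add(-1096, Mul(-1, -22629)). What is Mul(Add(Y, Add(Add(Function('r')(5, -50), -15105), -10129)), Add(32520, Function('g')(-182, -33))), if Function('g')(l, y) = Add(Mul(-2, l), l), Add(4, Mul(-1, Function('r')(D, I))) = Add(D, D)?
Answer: -121291718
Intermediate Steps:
Function('r')(D, I) = Add(4, Mul(-2, D)) (Function('r')(D, I) = Add(4, Mul(-1, Add(D, D))) = Add(4, Mul(-1, Mul(2, D))) = Add(4, Mul(-2, D)))
Y = 21531 (Y = Add(-2, Add(-1096, Mul(-1, -22629))) = Add(-2, Add(-1096, 22629)) = Add(-2, 21533) = 21531)
Function('g')(l, y) = Mul(-1, l)
Mul(Add(Y, Add(Add(Function('r')(5, -50), -15105), -10129)), Add(32520, Function('g')(-182, -33))) = Mul(Add(21531, Add(Add(Add(4, Mul(-2, 5)), -15105), -10129)), Add(32520, Mul(-1, -182))) = Mul(Add(21531, Add(Add(Add(4, -10), -15105), -10129)), Add(32520, 182)) = Mul(Add(21531, Add(Add(-6, -15105), -10129)), 32702) = Mul(Add(21531, Add(-15111, -10129)), 32702) = Mul(Add(21531, -25240), 32702) = Mul(-3709, 32702) = -121291718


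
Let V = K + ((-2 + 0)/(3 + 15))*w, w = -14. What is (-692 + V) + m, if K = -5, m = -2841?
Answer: -31828/9 ≈ -3536.4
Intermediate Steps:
V = -31/9 (V = -5 + ((-2 + 0)/(3 + 15))*(-14) = -5 - 2/18*(-14) = -5 - 2*1/18*(-14) = -5 - 1/9*(-14) = -5 + 14/9 = -31/9 ≈ -3.4444)
(-692 + V) + m = (-692 - 31/9) - 2841 = -6259/9 - 2841 = -31828/9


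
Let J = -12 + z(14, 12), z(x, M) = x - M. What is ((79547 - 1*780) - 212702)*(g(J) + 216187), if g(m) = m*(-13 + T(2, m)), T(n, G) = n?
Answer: -28969738695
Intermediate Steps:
J = -10 (J = -12 + (14 - 1*12) = -12 + (14 - 12) = -12 + 2 = -10)
g(m) = -11*m (g(m) = m*(-13 + 2) = m*(-11) = -11*m)
((79547 - 1*780) - 212702)*(g(J) + 216187) = ((79547 - 1*780) - 212702)*(-11*(-10) + 216187) = ((79547 - 780) - 212702)*(110 + 216187) = (78767 - 212702)*216297 = -133935*216297 = -28969738695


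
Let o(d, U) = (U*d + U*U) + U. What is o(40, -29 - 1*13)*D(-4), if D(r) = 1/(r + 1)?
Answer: -14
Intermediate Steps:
o(d, U) = U + U² + U*d (o(d, U) = (U*d + U²) + U = (U² + U*d) + U = U + U² + U*d)
D(r) = 1/(1 + r)
o(40, -29 - 1*13)*D(-4) = ((-29 - 1*13)*(1 + (-29 - 1*13) + 40))/(1 - 4) = ((-29 - 13)*(1 + (-29 - 13) + 40))/(-3) = -42*(1 - 42 + 40)*(-⅓) = -42*(-1)*(-⅓) = 42*(-⅓) = -14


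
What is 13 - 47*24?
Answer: -1115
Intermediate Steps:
13 - 47*24 = 13 - 1128 = -1115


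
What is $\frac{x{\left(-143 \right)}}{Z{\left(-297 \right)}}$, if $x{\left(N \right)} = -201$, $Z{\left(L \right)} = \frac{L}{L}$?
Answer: $-201$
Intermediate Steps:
$Z{\left(L \right)} = 1$
$\frac{x{\left(-143 \right)}}{Z{\left(-297 \right)}} = - \frac{201}{1} = \left(-201\right) 1 = -201$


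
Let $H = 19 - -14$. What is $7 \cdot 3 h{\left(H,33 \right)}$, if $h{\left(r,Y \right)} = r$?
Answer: $693$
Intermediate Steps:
$H = 33$ ($H = 19 + 14 = 33$)
$7 \cdot 3 h{\left(H,33 \right)} = 7 \cdot 3 \cdot 33 = 21 \cdot 33 = 693$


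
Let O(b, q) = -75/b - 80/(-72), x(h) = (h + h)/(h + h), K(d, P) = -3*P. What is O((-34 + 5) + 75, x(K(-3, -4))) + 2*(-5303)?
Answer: -4391099/414 ≈ -10607.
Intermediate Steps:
x(h) = 1 (x(h) = (2*h)/((2*h)) = (2*h)*(1/(2*h)) = 1)
O(b, q) = 10/9 - 75/b (O(b, q) = -75/b - 80*(-1/72) = -75/b + 10/9 = 10/9 - 75/b)
O((-34 + 5) + 75, x(K(-3, -4))) + 2*(-5303) = (10/9 - 75/((-34 + 5) + 75)) + 2*(-5303) = (10/9 - 75/(-29 + 75)) - 10606 = (10/9 - 75/46) - 10606 = -215/414 - 10606 = -4391099/414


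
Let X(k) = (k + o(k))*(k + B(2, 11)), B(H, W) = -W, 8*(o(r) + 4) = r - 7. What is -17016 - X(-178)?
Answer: -446277/8 ≈ -55785.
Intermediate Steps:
o(r) = -39/8 + r/8 (o(r) = -4 + (r - 7)/8 = -4 + (-7 + r)/8 = -4 + (-7/8 + r/8) = -39/8 + r/8)
X(k) = (-11 + k)*(-39/8 + 9*k/8) (X(k) = (k + (-39/8 + k/8))*(k - 1*11) = (-39/8 + 9*k/8)*(k - 11) = (-39/8 + 9*k/8)*(-11 + k) = (-11 + k)*(-39/8 + 9*k/8))
-17016 - X(-178) = -17016 - (429/8 - 69/4*(-178) + (9/8)*(-178)²) = -17016 - (429/8 + 6141/2 + (9/8)*31684) = -17016 - (429/8 + 6141/2 + 71289/2) = -17016 - 1*310149/8 = -17016 - 310149/8 = -446277/8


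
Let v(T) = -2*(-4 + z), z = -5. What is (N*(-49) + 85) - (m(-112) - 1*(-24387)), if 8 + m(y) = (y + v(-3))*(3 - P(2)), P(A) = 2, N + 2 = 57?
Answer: -26895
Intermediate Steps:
N = 55 (N = -2 + 57 = 55)
v(T) = 18 (v(T) = -2*(-4 - 5) = -2*(-9) = 18)
m(y) = 10 + y (m(y) = -8 + (y + 18)*(3 - 1*2) = -8 + (18 + y)*(3 - 2) = -8 + (18 + y)*1 = -8 + (18 + y) = 10 + y)
(N*(-49) + 85) - (m(-112) - 1*(-24387)) = (55*(-49) + 85) - ((10 - 112) - 1*(-24387)) = (-2695 + 85) - (-102 + 24387) = -2610 - 1*24285 = -2610 - 24285 = -26895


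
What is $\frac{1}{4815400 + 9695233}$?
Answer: $\frac{1}{14510633} \approx 6.8915 \cdot 10^{-8}$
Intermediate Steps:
$\frac{1}{4815400 + 9695233} = \frac{1}{14510633}$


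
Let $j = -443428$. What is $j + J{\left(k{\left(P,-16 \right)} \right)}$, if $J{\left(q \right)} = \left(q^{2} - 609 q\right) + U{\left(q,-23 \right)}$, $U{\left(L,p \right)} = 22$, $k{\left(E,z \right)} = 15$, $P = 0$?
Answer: $-452316$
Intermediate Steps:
$J{\left(q \right)} = 22 + q^{2} - 609 q$ ($J{\left(q \right)} = \left(q^{2} - 609 q\right) + 22 = 22 + q^{2} - 609 q$)
$j + J{\left(k{\left(P,-16 \right)} \right)} = -443428 + \left(22 + 15^{2} - 9135\right) = -443428 + \left(22 + 225 - 9135\right) = -443428 - 8888 = -452316$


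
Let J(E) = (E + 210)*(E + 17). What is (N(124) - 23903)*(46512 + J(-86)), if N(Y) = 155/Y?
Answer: -907214823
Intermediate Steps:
J(E) = (17 + E)*(210 + E) (J(E) = (210 + E)*(17 + E) = (17 + E)*(210 + E))
(N(124) - 23903)*(46512 + J(-86)) = (155/124 - 23903)*(46512 + (3570 + (-86)² + 227*(-86))) = (155*(1/124) - 23903)*(46512 + (3570 + 7396 - 19522)) = (5/4 - 23903)*(46512 - 8556) = -95607/4*37956 = -907214823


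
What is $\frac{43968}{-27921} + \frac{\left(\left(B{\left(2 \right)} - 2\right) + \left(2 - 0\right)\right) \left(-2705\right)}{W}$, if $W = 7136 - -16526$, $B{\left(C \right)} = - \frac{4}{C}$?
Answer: $- \frac{148219701}{110111117} \approx -1.3461$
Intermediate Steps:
$W = 23662$ ($W = 7136 + 16526 = 23662$)
$\frac{43968}{-27921} + \frac{\left(\left(B{\left(2 \right)} - 2\right) + \left(2 - 0\right)\right) \left(-2705\right)}{W} = \frac{43968}{-27921} + \frac{\left(\left(- \frac{4}{2} - 2\right) + \left(2 - 0\right)\right) \left(-2705\right)}{23662} = 43968 \left(- \frac{1}{27921}\right) + \left(\left(\left(-4\right) \frac{1}{2} - 2\right) + \left(2 + 0\right)\right) \left(-2705\right) \frac{1}{23662} = - \frac{14656}{9307} + \left(\left(-2 - 2\right) + 2\right) \left(-2705\right) \frac{1}{23662} = - \frac{14656}{9307} + \left(-4 + 2\right) \left(-2705\right) \frac{1}{23662} = - \frac{14656}{9307} + \left(-2\right) \left(-2705\right) \frac{1}{23662} = - \frac{14656}{9307} + 5410 \cdot \frac{1}{23662} = - \frac{14656}{9307} + \frac{2705}{11831} = - \frac{148219701}{110111117}$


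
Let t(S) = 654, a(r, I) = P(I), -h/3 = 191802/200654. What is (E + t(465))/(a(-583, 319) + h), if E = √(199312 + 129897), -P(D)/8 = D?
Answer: -65613858/256322207 - 100327*√329209/256322207 ≈ -0.48056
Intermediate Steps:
h = -287703/100327 (h = -575406/200654 = -3*95901/100327 = -287703/100327 ≈ -2.8677)
P(D) = -8*D
a(r, I) = -8*I
E = √329209 ≈ 573.77
(E + t(465))/(a(-583, 319) + h) = (√329209 + 654)/(-8*319 - 287703/100327) = (654 + √329209)/(-2552 - 287703/100327) = (654 + √329209)/(-256322207/100327) = (654 + √329209)*(-100327/256322207) = -65613858/256322207 - 100327*√329209/256322207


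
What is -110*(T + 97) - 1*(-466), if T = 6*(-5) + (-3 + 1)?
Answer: -6684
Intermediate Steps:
T = -32 (T = -30 - 2 = -32)
-110*(T + 97) - 1*(-466) = -110*(-32 + 97) - 1*(-466) = -110*65 + 466 = -7150 + 466 = -6684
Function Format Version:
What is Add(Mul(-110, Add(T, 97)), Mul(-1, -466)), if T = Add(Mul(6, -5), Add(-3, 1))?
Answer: -6684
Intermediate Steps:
T = -32 (T = Add(-30, -2) = -32)
Add(Mul(-110, Add(T, 97)), Mul(-1, -466)) = Add(Mul(-110, Add(-32, 97)), Mul(-1, -466)) = Add(Mul(-110, 65), 466) = Add(-7150, 466) = -6684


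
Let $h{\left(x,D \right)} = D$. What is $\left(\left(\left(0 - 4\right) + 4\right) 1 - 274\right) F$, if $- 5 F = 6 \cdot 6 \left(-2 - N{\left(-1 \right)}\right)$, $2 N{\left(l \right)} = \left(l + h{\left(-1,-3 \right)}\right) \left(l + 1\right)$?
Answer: $- \frac{19728}{5} \approx -3945.6$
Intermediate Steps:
$N{\left(l \right)} = \frac{\left(1 + l\right) \left(-3 + l\right)}{2}$ ($N{\left(l \right)} = \frac{\left(l - 3\right) \left(l + 1\right)}{2} = \frac{\left(-3 + l\right) \left(1 + l\right)}{2} = \frac{\left(1 + l\right) \left(-3 + l\right)}{2}$)
$F = \frac{72}{5}$ ($F = - \frac{6 \cdot 6 \left(-2 - \left(- \frac{3}{2} + \frac{\left(-1\right)^{2}}{2} - -1\right)\right)}{5} = - \frac{36 \left(-2 - \left(- \frac{3}{2} + \frac{1}{2} \cdot 1 + 1\right)\right)}{5} = - \frac{36 \left(-2 - \left(- \frac{3}{2} + \frac{1}{2} + 1\right)\right)}{5} = - \frac{36 \left(-2 - 0\right)}{5} = - \frac{36 \left(-2 + 0\right)}{5} = - \frac{36 \left(-2\right)}{5} = \left(- \frac{1}{5}\right) \left(-72\right) = \frac{72}{5} \approx 14.4$)
$\left(\left(\left(0 - 4\right) + 4\right) 1 - 274\right) F = \left(\left(\left(0 - 4\right) + 4\right) 1 - 274\right) \frac{72}{5} = \left(\left(-4 + 4\right) 1 - 274\right) \frac{72}{5} = \left(0 \cdot 1 - 274\right) \frac{72}{5} = \left(0 - 274\right) \frac{72}{5} = \left(-274\right) \frac{72}{5} = - \frac{19728}{5}$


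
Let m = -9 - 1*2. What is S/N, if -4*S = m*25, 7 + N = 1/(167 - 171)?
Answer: -275/29 ≈ -9.4828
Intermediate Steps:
N = -29/4 (N = -7 + 1/(167 - 171) = -7 + 1/(-4) = -7 - ¼ = -29/4 ≈ -7.2500)
m = -11 (m = -9 - 2 = -11)
S = 275/4 (S = -(-11)*25/4 = -¼*(-275) = 275/4 ≈ 68.750)
S/N = 275/(4*(-29/4)) = (275/4)*(-4/29) = -275/29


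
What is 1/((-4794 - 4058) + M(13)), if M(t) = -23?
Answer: -1/8875 ≈ -0.00011268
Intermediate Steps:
1/((-4794 - 4058) + M(13)) = 1/((-4794 - 4058) - 23) = 1/(-8852 - 23) = 1/(-8875) = -1/8875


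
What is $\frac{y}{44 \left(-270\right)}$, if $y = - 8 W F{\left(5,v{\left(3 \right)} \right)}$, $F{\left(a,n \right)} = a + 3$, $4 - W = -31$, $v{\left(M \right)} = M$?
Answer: $\frac{56}{297} \approx 0.18855$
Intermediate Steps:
$W = 35$ ($W = 4 - -31 = 4 + 31 = 35$)
$F{\left(a,n \right)} = 3 + a$
$y = -2240$ ($y = \left(-8\right) 35 \left(3 + 5\right) = \left(-280\right) 8 = -2240$)
$\frac{y}{44 \left(-270\right)} = - \frac{2240}{44 \left(-270\right)} = - \frac{2240}{-11880} = \left(-2240\right) \left(- \frac{1}{11880}\right) = \frac{56}{297}$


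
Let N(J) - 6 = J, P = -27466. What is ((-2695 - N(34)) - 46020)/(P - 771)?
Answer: 48755/28237 ≈ 1.7266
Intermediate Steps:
N(J) = 6 + J
((-2695 - N(34)) - 46020)/(P - 771) = ((-2695 - (6 + 34)) - 46020)/(-27466 - 771) = ((-2695 - 1*40) - 46020)/(-28237) = ((-2695 - 40) - 46020)*(-1/28237) = (-2735 - 46020)*(-1/28237) = -48755*(-1/28237) = 48755/28237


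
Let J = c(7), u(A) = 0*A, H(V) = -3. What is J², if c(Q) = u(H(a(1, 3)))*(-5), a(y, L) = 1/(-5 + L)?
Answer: 0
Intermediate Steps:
u(A) = 0
c(Q) = 0 (c(Q) = 0*(-5) = 0)
J = 0
J² = 0² = 0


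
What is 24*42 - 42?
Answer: 966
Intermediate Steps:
24*42 - 42 = 1008 - 42 = 966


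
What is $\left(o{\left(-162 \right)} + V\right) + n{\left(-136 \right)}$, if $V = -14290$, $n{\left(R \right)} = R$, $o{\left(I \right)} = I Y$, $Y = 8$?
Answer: $-15722$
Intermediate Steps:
$o{\left(I \right)} = 8 I$ ($o{\left(I \right)} = I 8 = 8 I$)
$\left(o{\left(-162 \right)} + V\right) + n{\left(-136 \right)} = \left(8 \left(-162\right) - 14290\right) - 136 = \left(-1296 - 14290\right) - 136 = -15586 - 136 = -15722$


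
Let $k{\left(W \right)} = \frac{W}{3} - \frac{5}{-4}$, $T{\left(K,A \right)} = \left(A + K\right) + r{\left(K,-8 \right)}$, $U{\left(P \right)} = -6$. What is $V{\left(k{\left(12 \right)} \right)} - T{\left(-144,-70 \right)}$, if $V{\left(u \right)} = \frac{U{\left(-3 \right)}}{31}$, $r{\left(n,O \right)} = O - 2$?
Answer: $\frac{6938}{31} \approx 223.81$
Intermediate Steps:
$r{\left(n,O \right)} = -2 + O$
$T{\left(K,A \right)} = -10 + A + K$ ($T{\left(K,A \right)} = \left(A + K\right) - 10 = -10 + A + K$)
$k{\left(W \right)} = \frac{5}{4} + \frac{W}{3}$ ($k{\left(W \right)} = W \frac{1}{3} - - \frac{5}{4} = \frac{W}{3} + \frac{5}{4} = \frac{5}{4} + \frac{W}{3}$)
$V{\left(u \right)} = - \frac{6}{31}$
$V{\left(k{\left(12 \right)} \right)} - T{\left(-144,-70 \right)} = - \frac{6}{31} - \left(-10 - 70 - 144\right) = - \frac{6}{31} - -224 = - \frac{6}{31} + 224 = \frac{6938}{31}$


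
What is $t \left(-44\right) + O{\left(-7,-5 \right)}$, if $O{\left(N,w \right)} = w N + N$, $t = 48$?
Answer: $-2084$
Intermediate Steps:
$O{\left(N,w \right)} = N + N w$ ($O{\left(N,w \right)} = N w + N = N + N w$)
$t \left(-44\right) + O{\left(-7,-5 \right)} = 48 \left(-44\right) - 7 \left(1 - 5\right) = -2112 - -28 = -2112 + 28 = -2084$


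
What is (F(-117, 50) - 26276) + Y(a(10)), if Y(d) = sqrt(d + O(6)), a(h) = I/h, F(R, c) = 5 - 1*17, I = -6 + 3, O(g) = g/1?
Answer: -26288 + sqrt(570)/10 ≈ -26286.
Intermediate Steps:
O(g) = g (O(g) = g*1 = g)
I = -3
F(R, c) = -12 (F(R, c) = 5 - 17 = -12)
a(h) = -3/h
Y(d) = sqrt(6 + d) (Y(d) = sqrt(d + 6) = sqrt(6 + d))
(F(-117, 50) - 26276) + Y(a(10)) = (-12 - 26276) + sqrt(6 - 3/10) = -26288 + sqrt(6 - 3*1/10) = -26288 + sqrt(6 - 3/10) = -26288 + sqrt(57/10) = -26288 + sqrt(570)/10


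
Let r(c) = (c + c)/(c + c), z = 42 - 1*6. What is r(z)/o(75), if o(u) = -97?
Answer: -1/97 ≈ -0.010309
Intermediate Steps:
z = 36 (z = 42 - 6 = 36)
r(c) = 1 (r(c) = (2*c)/((2*c)) = (2*c)*(1/(2*c)) = 1)
r(z)/o(75) = 1/(-97) = 1*(-1/97) = -1/97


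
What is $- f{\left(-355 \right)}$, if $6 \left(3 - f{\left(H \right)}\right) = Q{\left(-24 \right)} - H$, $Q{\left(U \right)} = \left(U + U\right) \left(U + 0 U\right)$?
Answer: $\frac{1489}{6} \approx 248.17$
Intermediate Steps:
$Q{\left(U \right)} = 2 U^{2}$ ($Q{\left(U \right)} = 2 U \left(U + 0\right) = 2 U U = 2 U^{2}$)
$f{\left(H \right)} = -189 + \frac{H}{6}$ ($f{\left(H \right)} = 3 - \frac{2 \left(-24\right)^{2} - H}{6} = 3 - \frac{2 \cdot 576 - H}{6} = 3 - \frac{1152 - H}{6} = 3 + \left(-192 + \frac{H}{6}\right) = -189 + \frac{H}{6}$)
$- f{\left(-355 \right)} = - (-189 + \frac{1}{6} \left(-355\right)) = - (-189 - \frac{355}{6}) = \left(-1\right) \left(- \frac{1489}{6}\right) = \frac{1489}{6}$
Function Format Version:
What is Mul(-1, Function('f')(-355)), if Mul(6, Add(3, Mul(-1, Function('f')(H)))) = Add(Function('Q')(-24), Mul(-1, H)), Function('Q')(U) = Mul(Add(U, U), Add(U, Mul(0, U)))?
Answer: Rational(1489, 6) ≈ 248.17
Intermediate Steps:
Function('Q')(U) = Mul(2, Pow(U, 2)) (Function('Q')(U) = Mul(Mul(2, U), Add(U, 0)) = Mul(Mul(2, U), U) = Mul(2, Pow(U, 2)))
Function('f')(H) = Add(-189, Mul(Rational(1, 6), H)) (Function('f')(H) = Add(3, Mul(Rational(-1, 6), Add(Mul(2, Pow(-24, 2)), Mul(-1, H)))) = Add(3, Mul(Rational(-1, 6), Add(Mul(2, 576), Mul(-1, H)))) = Add(3, Mul(Rational(-1, 6), Add(1152, Mul(-1, H)))) = Add(3, Add(-192, Mul(Rational(1, 6), H))) = Add(-189, Mul(Rational(1, 6), H)))
Mul(-1, Function('f')(-355)) = Mul(-1, Add(-189, Mul(Rational(1, 6), -355))) = Mul(-1, Add(-189, Rational(-355, 6))) = Mul(-1, Rational(-1489, 6)) = Rational(1489, 6)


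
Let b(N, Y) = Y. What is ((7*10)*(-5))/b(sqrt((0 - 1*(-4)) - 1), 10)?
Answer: -35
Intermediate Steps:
((7*10)*(-5))/b(sqrt((0 - 1*(-4)) - 1), 10) = ((7*10)*(-5))/10 = (70*(-5))*(1/10) = -350*1/10 = -35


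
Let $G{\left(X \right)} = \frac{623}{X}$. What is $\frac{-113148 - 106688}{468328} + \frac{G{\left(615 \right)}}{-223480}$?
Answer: $- \frac{3776824446943}{8045886748200} \approx -0.46941$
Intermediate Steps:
$\frac{-113148 - 106688}{468328} + \frac{G{\left(615 \right)}}{-223480} = \frac{-113148 - 106688}{468328} + \frac{623 \cdot \frac{1}{615}}{-223480} = \left(-219836\right) \frac{1}{468328} + 623 \cdot \frac{1}{615} \left(- \frac{1}{223480}\right) = - \frac{54959}{117082} + \frac{623}{615} \left(- \frac{1}{223480}\right) = - \frac{54959}{117082} - \frac{623}{137440200} = - \frac{3776824446943}{8045886748200}$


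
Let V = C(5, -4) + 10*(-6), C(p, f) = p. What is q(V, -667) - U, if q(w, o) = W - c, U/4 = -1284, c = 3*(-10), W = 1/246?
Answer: 1270837/246 ≈ 5166.0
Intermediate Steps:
W = 1/246 ≈ 0.0040650
V = -55 (V = 5 + 10*(-6) = 5 - 60 = -55)
c = -30
U = -5136 (U = 4*(-1284) = -5136)
q(w, o) = 7381/246 (q(w, o) = 1/246 - 1*(-30) = 1/246 + 30 = 7381/246)
q(V, -667) - U = 7381/246 - 1*(-5136) = 7381/246 + 5136 = 1270837/246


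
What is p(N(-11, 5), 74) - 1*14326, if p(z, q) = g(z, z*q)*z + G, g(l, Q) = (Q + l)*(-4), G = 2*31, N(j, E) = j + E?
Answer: -25064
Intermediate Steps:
N(j, E) = E + j
G = 62
g(l, Q) = -4*Q - 4*l
p(z, q) = 62 + z*(-4*z - 4*q*z) (p(z, q) = (-4*z*q - 4*z)*z + 62 = (-4*q*z - 4*z)*z + 62 = (-4*z - 4*q*z)*z + 62 = z*(-4*z - 4*q*z) + 62 = 62 + z*(-4*z - 4*q*z))
p(N(-11, 5), 74) - 1*14326 = (62 - 4*(5 - 11)²*(1 + 74)) - 1*14326 = (62 - 4*(-6)²*75) - 14326 = (62 - 4*36*75) - 14326 = (62 - 10800) - 14326 = -10738 - 14326 = -25064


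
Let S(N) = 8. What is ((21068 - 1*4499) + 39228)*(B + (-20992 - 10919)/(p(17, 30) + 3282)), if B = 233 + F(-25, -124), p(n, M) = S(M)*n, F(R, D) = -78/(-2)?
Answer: 50093709645/3418 ≈ 1.4656e+7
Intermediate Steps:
F(R, D) = 39 (F(R, D) = -78*(-½) = 39)
p(n, M) = 8*n
B = 272 (B = 233 + 39 = 272)
((21068 - 1*4499) + 39228)*(B + (-20992 - 10919)/(p(17, 30) + 3282)) = ((21068 - 1*4499) + 39228)*(272 + (-20992 - 10919)/(8*17 + 3282)) = ((21068 - 4499) + 39228)*(272 - 31911/(136 + 3282)) = (16569 + 39228)*(272 - 31911/3418) = 55797*(272 - 31911*1/3418) = 55797*(272 - 31911/3418) = 55797*(897785/3418) = 50093709645/3418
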